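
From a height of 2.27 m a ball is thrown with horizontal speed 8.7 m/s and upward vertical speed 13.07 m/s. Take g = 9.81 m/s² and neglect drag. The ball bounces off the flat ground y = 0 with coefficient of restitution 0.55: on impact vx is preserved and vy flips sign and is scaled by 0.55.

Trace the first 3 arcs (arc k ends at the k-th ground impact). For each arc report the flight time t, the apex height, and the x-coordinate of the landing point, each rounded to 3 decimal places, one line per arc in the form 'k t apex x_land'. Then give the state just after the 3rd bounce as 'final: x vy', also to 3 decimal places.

1 2.828 10.977 24.606
2 1.646 3.320 38.922
3 0.905 1.004 46.796
final: 46.796 2.442

Arc 1: start y=2.270, vy=13.070 → t=2.828, apex=10.977, x_land=24.606, impact vy=-14.675
  bounce: vy ← 0.55·14.675 = 8.071
Arc 2: start y=0.000, vy=8.071 → t=1.646, apex=3.320, x_land=38.922, impact vy=-8.071
  bounce: vy ← 0.55·8.071 = 4.439
Arc 3: start y=0.000, vy=4.439 → t=0.905, apex=1.004, x_land=46.796, impact vy=-4.439
  bounce: vy ← 0.55·4.439 = 2.442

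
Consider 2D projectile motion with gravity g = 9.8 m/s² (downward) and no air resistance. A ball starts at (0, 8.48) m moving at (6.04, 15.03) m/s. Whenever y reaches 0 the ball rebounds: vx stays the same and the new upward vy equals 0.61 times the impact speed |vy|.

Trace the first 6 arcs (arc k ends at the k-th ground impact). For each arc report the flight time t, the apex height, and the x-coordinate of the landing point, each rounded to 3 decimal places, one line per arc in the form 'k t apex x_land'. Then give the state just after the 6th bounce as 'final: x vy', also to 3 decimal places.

Arc 1: start y=8.480, vy=15.030 → t=3.554, apex=20.006, x_land=21.468, impact vy=-19.802
  bounce: vy ← 0.61·19.802 = 12.079
Arc 2: start y=0.000, vy=12.079 → t=2.465, apex=7.444, x_land=36.357, impact vy=-12.079
  bounce: vy ← 0.61·12.079 = 7.368
Arc 3: start y=0.000, vy=7.368 → t=1.504, apex=2.770, x_land=45.439, impact vy=-7.368
  bounce: vy ← 0.61·7.368 = 4.495
Arc 4: start y=0.000, vy=4.495 → t=0.917, apex=1.031, x_land=50.980, impact vy=-4.495
  bounce: vy ← 0.61·4.495 = 2.742
Arc 5: start y=0.000, vy=2.742 → t=0.560, apex=0.384, x_land=54.359, impact vy=-2.742
  bounce: vy ← 0.61·2.742 = 1.672
Arc 6: start y=0.000, vy=1.672 → t=0.341, apex=0.143, x_land=56.421, impact vy=-1.672
  bounce: vy ← 0.61·1.672 = 1.020

1 3.554 20.006 21.468
2 2.465 7.444 36.357
3 1.504 2.770 45.439
4 0.917 1.031 50.980
5 0.560 0.384 54.359
6 0.341 0.143 56.421
final: 56.421 1.020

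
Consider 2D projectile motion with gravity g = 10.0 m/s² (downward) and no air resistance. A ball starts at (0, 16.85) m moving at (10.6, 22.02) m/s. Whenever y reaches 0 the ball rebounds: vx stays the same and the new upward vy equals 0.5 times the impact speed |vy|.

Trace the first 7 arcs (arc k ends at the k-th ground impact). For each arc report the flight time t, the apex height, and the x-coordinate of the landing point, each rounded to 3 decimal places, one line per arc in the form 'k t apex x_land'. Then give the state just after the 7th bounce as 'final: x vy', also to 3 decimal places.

Arc 1: start y=16.850, vy=22.020 → t=5.069, apex=41.094, x_land=53.730, impact vy=-28.668
  bounce: vy ← 0.5·28.668 = 14.334
Arc 2: start y=0.000, vy=14.334 → t=2.867, apex=10.274, x_land=84.118, impact vy=-14.334
  bounce: vy ← 0.5·14.334 = 7.167
Arc 3: start y=0.000, vy=7.167 → t=1.433, apex=2.568, x_land=99.313, impact vy=-7.167
  bounce: vy ← 0.5·7.167 = 3.584
Arc 4: start y=0.000, vy=3.584 → t=0.717, apex=0.642, x_land=106.910, impact vy=-3.584
  bounce: vy ← 0.5·3.584 = 1.792
Arc 5: start y=0.000, vy=1.792 → t=0.358, apex=0.161, x_land=110.708, impact vy=-1.792
  bounce: vy ← 0.5·1.792 = 0.896
Arc 6: start y=0.000, vy=0.896 → t=0.179, apex=0.040, x_land=112.608, impact vy=-0.896
  bounce: vy ← 0.5·0.896 = 0.448
Arc 7: start y=0.000, vy=0.448 → t=0.090, apex=0.010, x_land=113.557, impact vy=-0.448
  bounce: vy ← 0.5·0.448 = 0.224

1 5.069 41.094 53.730
2 2.867 10.274 84.118
3 1.433 2.568 99.313
4 0.717 0.642 106.910
5 0.358 0.161 110.708
6 0.179 0.040 112.608
7 0.090 0.010 113.557
final: 113.557 0.224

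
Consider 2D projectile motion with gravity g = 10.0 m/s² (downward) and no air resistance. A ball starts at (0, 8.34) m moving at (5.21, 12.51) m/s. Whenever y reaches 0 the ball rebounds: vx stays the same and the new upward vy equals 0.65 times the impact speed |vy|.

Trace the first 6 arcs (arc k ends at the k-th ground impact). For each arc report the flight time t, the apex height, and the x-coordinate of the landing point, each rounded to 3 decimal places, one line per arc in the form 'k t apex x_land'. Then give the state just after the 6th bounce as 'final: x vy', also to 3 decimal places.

Arc 1: start y=8.340, vy=12.510 → t=3.049, apex=16.165, x_land=15.886, impact vy=-17.981
  bounce: vy ← 0.65·17.981 = 11.687
Arc 2: start y=0.000, vy=11.687 → t=2.337, apex=6.830, x_land=28.064, impact vy=-11.687
  bounce: vy ← 0.65·11.687 = 7.597
Arc 3: start y=0.000, vy=7.597 → t=1.519, apex=2.886, x_land=35.980, impact vy=-7.597
  bounce: vy ← 0.65·7.597 = 4.938
Arc 4: start y=0.000, vy=4.938 → t=0.988, apex=1.219, x_land=41.125, impact vy=-4.938
  bounce: vy ← 0.65·4.938 = 3.210
Arc 5: start y=0.000, vy=3.210 → t=0.642, apex=0.515, x_land=44.469, impact vy=-3.210
  bounce: vy ← 0.65·3.210 = 2.086
Arc 6: start y=0.000, vy=2.086 → t=0.417, apex=0.218, x_land=46.643, impact vy=-2.086
  bounce: vy ← 0.65·2.086 = 1.356

1 3.049 16.165 15.886
2 2.337 6.830 28.064
3 1.519 2.886 35.980
4 0.988 1.219 41.125
5 0.642 0.515 44.469
6 0.417 0.218 46.643
final: 46.643 1.356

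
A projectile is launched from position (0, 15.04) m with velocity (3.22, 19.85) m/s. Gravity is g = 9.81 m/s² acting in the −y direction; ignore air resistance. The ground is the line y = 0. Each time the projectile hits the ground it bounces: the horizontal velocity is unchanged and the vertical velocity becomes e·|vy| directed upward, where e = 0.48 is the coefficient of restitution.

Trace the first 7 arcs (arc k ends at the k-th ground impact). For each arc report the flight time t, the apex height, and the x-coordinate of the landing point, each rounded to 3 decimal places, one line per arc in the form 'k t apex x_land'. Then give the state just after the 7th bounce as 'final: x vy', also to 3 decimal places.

1 4.699 35.123 15.132
2 2.569 8.092 23.404
3 1.233 1.864 27.374
4 0.592 0.430 29.280
5 0.284 0.099 30.195
6 0.136 0.023 30.634
7 0.065 0.005 30.845
final: 30.845 0.154

Arc 1: start y=15.040, vy=19.850 → t=4.699, apex=35.123, x_land=15.132, impact vy=-26.251
  bounce: vy ← 0.48·26.251 = 12.600
Arc 2: start y=0.000, vy=12.600 → t=2.569, apex=8.092, x_land=23.404, impact vy=-12.600
  bounce: vy ← 0.48·12.600 = 6.048
Arc 3: start y=0.000, vy=6.048 → t=1.233, apex=1.864, x_land=27.374, impact vy=-6.048
  bounce: vy ← 0.48·6.048 = 2.903
Arc 4: start y=0.000, vy=2.903 → t=0.592, apex=0.430, x_land=29.280, impact vy=-2.903
  bounce: vy ← 0.48·2.903 = 1.394
Arc 5: start y=0.000, vy=1.394 → t=0.284, apex=0.099, x_land=30.195, impact vy=-1.394
  bounce: vy ← 0.48·1.394 = 0.669
Arc 6: start y=0.000, vy=0.669 → t=0.136, apex=0.023, x_land=30.634, impact vy=-0.669
  bounce: vy ← 0.48·0.669 = 0.321
Arc 7: start y=0.000, vy=0.321 → t=0.065, apex=0.005, x_land=30.845, impact vy=-0.321
  bounce: vy ← 0.48·0.321 = 0.154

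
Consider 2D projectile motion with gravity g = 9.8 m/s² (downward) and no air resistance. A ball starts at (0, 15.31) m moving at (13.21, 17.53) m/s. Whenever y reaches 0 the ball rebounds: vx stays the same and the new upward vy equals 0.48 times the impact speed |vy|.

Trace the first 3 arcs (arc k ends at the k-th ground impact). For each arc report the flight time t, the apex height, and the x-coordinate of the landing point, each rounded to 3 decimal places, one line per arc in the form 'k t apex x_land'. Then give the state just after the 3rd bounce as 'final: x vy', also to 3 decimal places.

1 4.304 30.989 56.850
2 2.414 7.140 88.742
3 1.159 1.645 104.050
final: 104.050 2.726

Arc 1: start y=15.310, vy=17.530 → t=4.304, apex=30.989, x_land=56.850, impact vy=-24.645
  bounce: vy ← 0.48·24.645 = 11.830
Arc 2: start y=0.000, vy=11.830 → t=2.414, apex=7.140, x_land=88.742, impact vy=-11.830
  bounce: vy ← 0.48·11.830 = 5.678
Arc 3: start y=0.000, vy=5.678 → t=1.159, apex=1.645, x_land=104.050, impact vy=-5.678
  bounce: vy ← 0.48·5.678 = 2.726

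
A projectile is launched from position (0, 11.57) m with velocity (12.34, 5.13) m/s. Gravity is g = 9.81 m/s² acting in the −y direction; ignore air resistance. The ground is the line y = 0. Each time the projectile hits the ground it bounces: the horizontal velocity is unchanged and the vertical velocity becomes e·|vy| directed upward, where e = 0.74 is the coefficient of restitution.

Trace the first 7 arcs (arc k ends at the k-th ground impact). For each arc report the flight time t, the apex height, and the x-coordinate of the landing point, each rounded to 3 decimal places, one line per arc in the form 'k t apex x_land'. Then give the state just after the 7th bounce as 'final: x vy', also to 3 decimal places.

Arc 1: start y=11.570, vy=5.130 → t=2.145, apex=12.911, x_land=26.474, impact vy=-15.916
  bounce: vy ← 0.74·15.916 = 11.778
Arc 2: start y=0.000, vy=11.778 → t=2.401, apex=7.070, x_land=56.105, impact vy=-11.778
  bounce: vy ← 0.74·11.778 = 8.716
Arc 3: start y=0.000, vy=8.716 → t=1.777, apex=3.872, x_land=78.031, impact vy=-8.716
  bounce: vy ← 0.74·8.716 = 6.450
Arc 4: start y=0.000, vy=6.450 → t=1.315, apex=2.120, x_land=94.257, impact vy=-6.450
  bounce: vy ← 0.74·6.450 = 4.773
Arc 5: start y=0.000, vy=4.773 → t=0.973, apex=1.161, x_land=106.264, impact vy=-4.773
  bounce: vy ← 0.74·4.773 = 3.532
Arc 6: start y=0.000, vy=3.532 → t=0.720, apex=0.636, x_land=115.150, impact vy=-3.532
  bounce: vy ← 0.74·3.532 = 2.614
Arc 7: start y=0.000, vy=2.614 → t=0.533, apex=0.348, x_land=121.725, impact vy=-2.614
  bounce: vy ← 0.74·2.614 = 1.934

1 2.145 12.911 26.474
2 2.401 7.070 56.105
3 1.777 3.872 78.031
4 1.315 2.120 94.257
5 0.973 1.161 106.264
6 0.720 0.636 115.150
7 0.533 0.348 121.725
final: 121.725 1.934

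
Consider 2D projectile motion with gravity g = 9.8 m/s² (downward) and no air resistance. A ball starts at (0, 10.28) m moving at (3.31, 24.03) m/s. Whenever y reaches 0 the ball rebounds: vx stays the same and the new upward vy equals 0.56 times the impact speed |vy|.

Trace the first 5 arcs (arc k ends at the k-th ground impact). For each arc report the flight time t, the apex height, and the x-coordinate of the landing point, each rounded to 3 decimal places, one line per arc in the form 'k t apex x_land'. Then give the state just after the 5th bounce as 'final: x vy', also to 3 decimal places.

1 5.300 39.741 17.543
2 3.190 12.463 28.100
3 1.786 3.908 34.013
4 1.000 1.226 37.324
5 0.560 0.384 39.178
final: 39.178 1.537

Arc 1: start y=10.280, vy=24.030 → t=5.300, apex=39.741, x_land=17.543, impact vy=-27.909
  bounce: vy ← 0.56·27.909 = 15.629
Arc 2: start y=0.000, vy=15.629 → t=3.190, apex=12.463, x_land=28.100, impact vy=-15.629
  bounce: vy ← 0.56·15.629 = 8.752
Arc 3: start y=0.000, vy=8.752 → t=1.786, apex=3.908, x_land=34.013, impact vy=-8.752
  bounce: vy ← 0.56·8.752 = 4.901
Arc 4: start y=0.000, vy=4.901 → t=1.000, apex=1.226, x_land=37.324, impact vy=-4.901
  bounce: vy ← 0.56·4.901 = 2.745
Arc 5: start y=0.000, vy=2.745 → t=0.560, apex=0.384, x_land=39.178, impact vy=-2.745
  bounce: vy ← 0.56·2.745 = 1.537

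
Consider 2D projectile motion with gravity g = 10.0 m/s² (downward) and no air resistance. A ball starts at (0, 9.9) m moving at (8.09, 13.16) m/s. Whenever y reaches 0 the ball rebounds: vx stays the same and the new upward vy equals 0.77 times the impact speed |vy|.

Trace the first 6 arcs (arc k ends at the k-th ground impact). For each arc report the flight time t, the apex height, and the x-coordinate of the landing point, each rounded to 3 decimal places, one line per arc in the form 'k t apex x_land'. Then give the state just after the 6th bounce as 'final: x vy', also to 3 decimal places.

Arc 1: start y=9.900, vy=13.160 → t=3.243, apex=18.559, x_land=26.233, impact vy=-19.266
  bounce: vy ← 0.77·19.266 = 14.835
Arc 2: start y=0.000, vy=14.835 → t=2.967, apex=11.004, x_land=50.236, impact vy=-14.835
  bounce: vy ← 0.77·14.835 = 11.423
Arc 3: start y=0.000, vy=11.423 → t=2.285, apex=6.524, x_land=68.718, impact vy=-11.423
  bounce: vy ← 0.77·11.423 = 8.796
Arc 4: start y=0.000, vy=8.796 → t=1.759, apex=3.868, x_land=82.949, impact vy=-8.796
  bounce: vy ← 0.77·8.796 = 6.773
Arc 5: start y=0.000, vy=6.773 → t=1.355, apex=2.293, x_land=93.908, impact vy=-6.773
  bounce: vy ← 0.77·6.773 = 5.215
Arc 6: start y=0.000, vy=5.215 → t=1.043, apex=1.360, x_land=102.345, impact vy=-5.215
  bounce: vy ← 0.77·5.215 = 4.016

1 3.243 18.559 26.233
2 2.967 11.004 50.236
3 2.285 6.524 68.718
4 1.759 3.868 82.949
5 1.355 2.293 93.908
6 1.043 1.360 102.345
final: 102.345 4.016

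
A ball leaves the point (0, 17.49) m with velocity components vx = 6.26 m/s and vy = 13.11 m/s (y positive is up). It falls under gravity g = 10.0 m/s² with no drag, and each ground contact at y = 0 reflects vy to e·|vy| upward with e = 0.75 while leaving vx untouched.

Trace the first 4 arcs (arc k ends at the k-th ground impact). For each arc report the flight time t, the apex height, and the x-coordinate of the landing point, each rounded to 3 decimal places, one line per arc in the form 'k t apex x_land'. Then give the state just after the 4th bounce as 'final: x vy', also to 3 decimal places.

Arc 1: start y=17.490, vy=13.110 → t=3.595, apex=26.084, x_land=22.505, impact vy=-22.840
  bounce: vy ← 0.75·22.840 = 17.130
Arc 2: start y=0.000, vy=17.130 → t=3.426, apex=14.672, x_land=43.952, impact vy=-17.130
  bounce: vy ← 0.75·17.130 = 12.848
Arc 3: start y=0.000, vy=12.848 → t=2.570, apex=8.253, x_land=60.037, impact vy=-12.848
  bounce: vy ← 0.75·12.848 = 9.636
Arc 4: start y=0.000, vy=9.636 → t=1.927, apex=4.642, x_land=72.101, impact vy=-9.636
  bounce: vy ← 0.75·9.636 = 7.227

1 3.595 26.084 22.505
2 3.426 14.672 43.952
3 2.570 8.253 60.037
4 1.927 4.642 72.101
final: 72.101 7.227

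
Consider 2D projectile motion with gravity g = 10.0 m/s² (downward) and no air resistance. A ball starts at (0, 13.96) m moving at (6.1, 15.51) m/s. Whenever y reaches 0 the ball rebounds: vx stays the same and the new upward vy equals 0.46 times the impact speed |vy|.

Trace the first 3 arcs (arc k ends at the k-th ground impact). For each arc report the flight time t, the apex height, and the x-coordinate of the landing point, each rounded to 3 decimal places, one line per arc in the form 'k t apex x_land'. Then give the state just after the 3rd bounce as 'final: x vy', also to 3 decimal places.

1 3.831 25.988 23.368
2 2.097 5.499 36.162
3 0.965 1.164 42.048
final: 42.048 2.219

Arc 1: start y=13.960, vy=15.510 → t=3.831, apex=25.988, x_land=23.368, impact vy=-22.798
  bounce: vy ← 0.46·22.798 = 10.487
Arc 2: start y=0.000, vy=10.487 → t=2.097, apex=5.499, x_land=36.162, impact vy=-10.487
  bounce: vy ← 0.46·10.487 = 4.824
Arc 3: start y=0.000, vy=4.824 → t=0.965, apex=1.164, x_land=42.048, impact vy=-4.824
  bounce: vy ← 0.46·4.824 = 2.219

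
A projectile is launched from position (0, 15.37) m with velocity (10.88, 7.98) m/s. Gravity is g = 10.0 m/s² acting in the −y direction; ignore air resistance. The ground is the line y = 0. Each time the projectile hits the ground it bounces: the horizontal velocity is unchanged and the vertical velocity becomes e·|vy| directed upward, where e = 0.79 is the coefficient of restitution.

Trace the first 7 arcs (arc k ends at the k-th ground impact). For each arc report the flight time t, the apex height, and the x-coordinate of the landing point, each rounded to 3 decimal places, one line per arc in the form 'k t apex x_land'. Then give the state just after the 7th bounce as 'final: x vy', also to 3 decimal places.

Arc 1: start y=15.370, vy=7.980 → t=2.724, apex=18.554, x_land=29.641, impact vy=-19.263
  bounce: vy ← 0.79·19.263 = 15.218
Arc 2: start y=0.000, vy=15.218 → t=3.044, apex=11.580, x_land=62.756, impact vy=-15.218
  bounce: vy ← 0.79·15.218 = 12.022
Arc 3: start y=0.000, vy=12.022 → t=2.404, apex=7.227, x_land=88.916, impact vy=-12.022
  bounce: vy ← 0.79·12.022 = 9.498
Arc 4: start y=0.000, vy=9.498 → t=1.900, apex=4.510, x_land=109.583, impact vy=-9.498
  bounce: vy ← 0.79·9.498 = 7.503
Arc 5: start y=0.000, vy=7.503 → t=1.501, apex=2.815, x_land=125.910, impact vy=-7.503
  bounce: vy ← 0.79·7.503 = 5.927
Arc 6: start y=0.000, vy=5.927 → t=1.185, apex=1.757, x_land=138.808, impact vy=-5.927
  bounce: vy ← 0.79·5.927 = 4.683
Arc 7: start y=0.000, vy=4.683 → t=0.937, apex=1.096, x_land=148.997, impact vy=-4.683
  bounce: vy ← 0.79·4.683 = 3.699

1 2.724 18.554 29.641
2 3.044 11.580 62.756
3 2.404 7.227 88.916
4 1.900 4.510 109.583
5 1.501 2.815 125.910
6 1.185 1.757 138.808
7 0.937 1.096 148.997
final: 148.997 3.699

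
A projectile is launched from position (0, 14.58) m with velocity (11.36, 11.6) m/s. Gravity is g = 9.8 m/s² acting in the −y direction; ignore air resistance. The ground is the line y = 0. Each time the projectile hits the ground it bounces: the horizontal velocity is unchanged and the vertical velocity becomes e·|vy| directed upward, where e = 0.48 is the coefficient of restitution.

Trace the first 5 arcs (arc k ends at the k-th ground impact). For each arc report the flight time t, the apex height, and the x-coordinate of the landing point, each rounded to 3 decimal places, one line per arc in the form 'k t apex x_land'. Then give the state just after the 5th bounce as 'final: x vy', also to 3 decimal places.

Arc 1: start y=14.580, vy=11.600 → t=3.276, apex=21.445, x_land=37.212, impact vy=-20.502
  bounce: vy ← 0.48·20.502 = 9.841
Arc 2: start y=0.000, vy=9.841 → t=2.008, apex=4.941, x_land=60.027, impact vy=-9.841
  bounce: vy ← 0.48·9.841 = 4.724
Arc 3: start y=0.000, vy=4.724 → t=0.964, apex=1.138, x_land=70.978, impact vy=-4.724
  bounce: vy ← 0.48·4.724 = 2.267
Arc 4: start y=0.000, vy=2.267 → t=0.463, apex=0.262, x_land=76.235, impact vy=-2.267
  bounce: vy ← 0.48·2.267 = 1.088
Arc 5: start y=0.000, vy=1.088 → t=0.222, apex=0.060, x_land=78.758, impact vy=-1.088
  bounce: vy ← 0.48·1.088 = 0.522

1 3.276 21.445 37.212
2 2.008 4.941 60.027
3 0.964 1.138 70.978
4 0.463 0.262 76.235
5 0.222 0.060 78.758
final: 78.758 0.522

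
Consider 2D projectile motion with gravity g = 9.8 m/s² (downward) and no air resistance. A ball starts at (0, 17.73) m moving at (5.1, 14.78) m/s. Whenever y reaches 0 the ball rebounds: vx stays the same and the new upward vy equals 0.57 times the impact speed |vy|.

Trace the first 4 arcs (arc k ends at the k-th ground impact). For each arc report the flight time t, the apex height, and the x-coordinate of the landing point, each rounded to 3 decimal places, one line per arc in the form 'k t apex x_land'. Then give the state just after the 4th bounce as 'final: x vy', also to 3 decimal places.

1 3.936 28.875 20.072
2 2.767 9.382 34.186
3 1.577 3.048 42.231
4 0.899 0.990 46.816
final: 46.816 2.511

Arc 1: start y=17.730, vy=14.780 → t=3.936, apex=28.875, x_land=20.072, impact vy=-23.790
  bounce: vy ← 0.57·23.790 = 13.560
Arc 2: start y=0.000, vy=13.560 → t=2.767, apex=9.382, x_land=34.186, impact vy=-13.560
  bounce: vy ← 0.57·13.560 = 7.729
Arc 3: start y=0.000, vy=7.729 → t=1.577, apex=3.048, x_land=42.231, impact vy=-7.729
  bounce: vy ← 0.57·7.729 = 4.406
Arc 4: start y=0.000, vy=4.406 → t=0.899, apex=0.990, x_land=46.816, impact vy=-4.406
  bounce: vy ← 0.57·4.406 = 2.511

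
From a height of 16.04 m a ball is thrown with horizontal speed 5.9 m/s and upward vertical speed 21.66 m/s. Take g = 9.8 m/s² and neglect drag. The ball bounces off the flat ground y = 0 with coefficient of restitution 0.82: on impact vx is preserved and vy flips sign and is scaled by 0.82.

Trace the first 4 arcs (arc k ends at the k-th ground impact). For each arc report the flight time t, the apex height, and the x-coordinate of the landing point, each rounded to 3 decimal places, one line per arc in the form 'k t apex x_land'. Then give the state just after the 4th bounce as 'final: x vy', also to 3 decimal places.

Arc 1: start y=16.040, vy=21.660 → t=5.067, apex=39.977, x_land=29.892, impact vy=-27.992
  bounce: vy ← 0.82·27.992 = 22.953
Arc 2: start y=0.000, vy=22.953 → t=4.684, apex=26.880, x_land=57.530, impact vy=-22.953
  bounce: vy ← 0.82·22.953 = 18.822
Arc 3: start y=0.000, vy=18.822 → t=3.841, apex=18.074, x_land=80.193, impact vy=-18.822
  bounce: vy ← 0.82·18.822 = 15.434
Arc 4: start y=0.000, vy=15.434 → t=3.150, apex=12.153, x_land=98.776, impact vy=-15.434
  bounce: vy ← 0.82·15.434 = 12.656

1 5.067 39.977 29.892
2 4.684 26.880 57.530
3 3.841 18.074 80.193
4 3.150 12.153 98.776
final: 98.776 12.656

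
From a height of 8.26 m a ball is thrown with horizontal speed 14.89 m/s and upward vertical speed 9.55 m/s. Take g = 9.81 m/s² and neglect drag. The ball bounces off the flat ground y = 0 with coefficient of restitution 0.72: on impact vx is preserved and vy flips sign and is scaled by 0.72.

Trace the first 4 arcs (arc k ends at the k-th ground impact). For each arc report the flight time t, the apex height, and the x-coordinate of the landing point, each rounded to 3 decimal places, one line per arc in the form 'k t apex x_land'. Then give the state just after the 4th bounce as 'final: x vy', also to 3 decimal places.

Arc 1: start y=8.260, vy=9.550 → t=2.596, apex=12.908, x_land=38.651, impact vy=-15.914
  bounce: vy ← 0.72·15.914 = 11.458
Arc 2: start y=0.000, vy=11.458 → t=2.336, apex=6.692, x_land=73.434, impact vy=-11.458
  bounce: vy ← 0.72·11.458 = 8.250
Arc 3: start y=0.000, vy=8.250 → t=1.682, apex=3.469, x_land=98.478, impact vy=-8.250
  bounce: vy ← 0.72·8.250 = 5.940
Arc 4: start y=0.000, vy=5.940 → t=1.211, apex=1.798, x_land=116.510, impact vy=-5.940
  bounce: vy ← 0.72·5.940 = 4.277

1 2.596 12.908 38.651
2 2.336 6.692 73.434
3 1.682 3.469 98.478
4 1.211 1.798 116.510
final: 116.510 4.277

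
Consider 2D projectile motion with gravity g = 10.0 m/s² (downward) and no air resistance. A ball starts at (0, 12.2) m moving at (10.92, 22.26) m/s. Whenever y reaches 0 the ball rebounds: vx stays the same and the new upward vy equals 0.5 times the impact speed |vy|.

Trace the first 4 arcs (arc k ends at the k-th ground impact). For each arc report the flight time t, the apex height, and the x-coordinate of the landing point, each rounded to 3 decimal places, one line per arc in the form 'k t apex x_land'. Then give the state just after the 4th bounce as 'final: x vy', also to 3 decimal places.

1 4.945 36.975 54.004
2 2.719 9.244 83.699
3 1.360 2.311 98.547
4 0.680 0.578 105.971
final: 105.971 1.700

Arc 1: start y=12.200, vy=22.260 → t=4.945, apex=36.975, x_land=54.004, impact vy=-27.194
  bounce: vy ← 0.5·27.194 = 13.597
Arc 2: start y=0.000, vy=13.597 → t=2.719, apex=9.244, x_land=83.699, impact vy=-13.597
  bounce: vy ← 0.5·13.597 = 6.798
Arc 3: start y=0.000, vy=6.798 → t=1.360, apex=2.311, x_land=98.547, impact vy=-6.798
  bounce: vy ← 0.5·6.798 = 3.399
Arc 4: start y=0.000, vy=3.399 → t=0.680, apex=0.578, x_land=105.971, impact vy=-3.399
  bounce: vy ← 0.5·3.399 = 1.700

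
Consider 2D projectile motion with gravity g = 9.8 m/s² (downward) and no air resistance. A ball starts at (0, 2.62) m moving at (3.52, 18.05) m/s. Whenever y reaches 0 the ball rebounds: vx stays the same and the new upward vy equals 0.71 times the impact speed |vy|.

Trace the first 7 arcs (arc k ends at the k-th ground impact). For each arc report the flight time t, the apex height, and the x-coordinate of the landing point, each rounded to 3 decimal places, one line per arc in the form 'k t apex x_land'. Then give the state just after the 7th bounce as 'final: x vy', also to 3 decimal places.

Arc 1: start y=2.620, vy=18.050 → t=3.824, apex=19.243, x_land=13.459, impact vy=-19.420
  bounce: vy ← 0.71·19.420 = 13.789
Arc 2: start y=0.000, vy=13.789 → t=2.814, apex=9.700, x_land=23.364, impact vy=-13.789
  bounce: vy ← 0.71·13.789 = 9.790
Arc 3: start y=0.000, vy=9.790 → t=1.998, apex=4.890, x_land=30.397, impact vy=-9.790
  bounce: vy ← 0.71·9.790 = 6.951
Arc 4: start y=0.000, vy=6.951 → t=1.419, apex=2.465, x_land=35.390, impact vy=-6.951
  bounce: vy ← 0.71·6.951 = 4.935
Arc 5: start y=0.000, vy=4.935 → t=1.007, apex=1.243, x_land=38.935, impact vy=-4.935
  bounce: vy ← 0.71·4.935 = 3.504
Arc 6: start y=0.000, vy=3.504 → t=0.715, apex=0.626, x_land=41.452, impact vy=-3.504
  bounce: vy ← 0.71·3.504 = 2.488
Arc 7: start y=0.000, vy=2.488 → t=0.508, apex=0.316, x_land=43.239, impact vy=-2.488
  bounce: vy ← 0.71·2.488 = 1.766

1 3.824 19.243 13.459
2 2.814 9.700 23.364
3 1.998 4.890 30.397
4 1.419 2.465 35.390
5 1.007 1.243 38.935
6 0.715 0.626 41.452
7 0.508 0.316 43.239
final: 43.239 1.766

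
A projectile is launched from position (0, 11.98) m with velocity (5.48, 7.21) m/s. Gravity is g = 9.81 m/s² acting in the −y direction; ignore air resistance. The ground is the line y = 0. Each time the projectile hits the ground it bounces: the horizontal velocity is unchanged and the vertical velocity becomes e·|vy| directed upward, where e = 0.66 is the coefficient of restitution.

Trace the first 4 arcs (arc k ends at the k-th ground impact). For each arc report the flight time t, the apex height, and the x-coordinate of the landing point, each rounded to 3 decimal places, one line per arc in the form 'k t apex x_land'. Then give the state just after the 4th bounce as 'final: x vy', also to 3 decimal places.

Arc 1: start y=11.980, vy=7.210 → t=2.462, apex=14.630, x_land=13.492, impact vy=-16.942
  bounce: vy ← 0.66·16.942 = 11.182
Arc 2: start y=0.000, vy=11.182 → t=2.280, apex=6.373, x_land=25.984, impact vy=-11.182
  bounce: vy ← 0.66·11.182 = 7.380
Arc 3: start y=0.000, vy=7.380 → t=1.505, apex=2.776, x_land=34.229, impact vy=-7.380
  bounce: vy ← 0.66·7.380 = 4.871
Arc 4: start y=0.000, vy=4.871 → t=0.993, apex=1.209, x_land=39.671, impact vy=-4.871
  bounce: vy ← 0.66·4.871 = 3.215

1 2.462 14.630 13.492
2 2.280 6.373 25.984
3 1.505 2.776 34.229
4 0.993 1.209 39.671
final: 39.671 3.215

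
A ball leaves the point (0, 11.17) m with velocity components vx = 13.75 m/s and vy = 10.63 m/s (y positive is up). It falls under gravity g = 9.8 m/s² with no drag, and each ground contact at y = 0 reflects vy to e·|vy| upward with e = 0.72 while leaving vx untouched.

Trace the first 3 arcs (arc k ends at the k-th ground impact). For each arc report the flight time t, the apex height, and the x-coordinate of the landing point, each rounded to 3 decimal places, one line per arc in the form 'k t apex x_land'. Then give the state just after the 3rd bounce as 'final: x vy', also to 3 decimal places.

1 2.944 16.935 40.477
2 2.677 8.779 77.286
3 1.927 4.551 103.789
final: 103.789 6.800

Arc 1: start y=11.170, vy=10.630 → t=2.944, apex=16.935, x_land=40.477, impact vy=-18.219
  bounce: vy ← 0.72·18.219 = 13.118
Arc 2: start y=0.000, vy=13.118 → t=2.677, apex=8.779, x_land=77.286, impact vy=-13.118
  bounce: vy ← 0.72·13.118 = 9.445
Arc 3: start y=0.000, vy=9.445 → t=1.927, apex=4.551, x_land=103.789, impact vy=-9.445
  bounce: vy ← 0.72·9.445 = 6.800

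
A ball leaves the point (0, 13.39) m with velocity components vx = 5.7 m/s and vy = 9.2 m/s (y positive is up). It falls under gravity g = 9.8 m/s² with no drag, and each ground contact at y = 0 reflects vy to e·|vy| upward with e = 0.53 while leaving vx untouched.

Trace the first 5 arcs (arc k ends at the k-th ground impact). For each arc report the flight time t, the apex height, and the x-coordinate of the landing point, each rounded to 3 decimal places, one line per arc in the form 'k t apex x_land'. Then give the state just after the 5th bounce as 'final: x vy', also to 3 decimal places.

1 2.840 17.708 16.187
2 2.015 4.974 27.673
3 1.068 1.397 33.761
4 0.566 0.392 36.987
5 0.300 0.110 38.697
final: 38.697 0.779

Arc 1: start y=13.390, vy=9.200 → t=2.840, apex=17.708, x_land=16.187, impact vy=-18.630
  bounce: vy ← 0.53·18.630 = 9.874
Arc 2: start y=0.000, vy=9.874 → t=2.015, apex=4.974, x_land=27.673, impact vy=-9.874
  bounce: vy ← 0.53·9.874 = 5.233
Arc 3: start y=0.000, vy=5.233 → t=1.068, apex=1.397, x_land=33.761, impact vy=-5.233
  bounce: vy ← 0.53·5.233 = 2.774
Arc 4: start y=0.000, vy=2.774 → t=0.566, apex=0.392, x_land=36.987, impact vy=-2.774
  bounce: vy ← 0.53·2.774 = 1.470
Arc 5: start y=0.000, vy=1.470 → t=0.300, apex=0.110, x_land=38.697, impact vy=-1.470
  bounce: vy ← 0.53·1.470 = 0.779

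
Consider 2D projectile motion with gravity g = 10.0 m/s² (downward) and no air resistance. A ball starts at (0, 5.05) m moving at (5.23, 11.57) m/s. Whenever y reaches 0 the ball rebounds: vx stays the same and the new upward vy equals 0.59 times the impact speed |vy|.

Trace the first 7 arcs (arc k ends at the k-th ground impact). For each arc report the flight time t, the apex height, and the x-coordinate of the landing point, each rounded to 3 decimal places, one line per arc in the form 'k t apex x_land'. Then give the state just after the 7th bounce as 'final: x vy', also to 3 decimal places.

Arc 1: start y=5.050, vy=11.570 → t=2.690, apex=11.743, x_land=14.066, impact vy=-15.325
  bounce: vy ← 0.59·15.325 = 9.042
Arc 2: start y=0.000, vy=9.042 → t=1.808, apex=4.088, x_land=23.524, impact vy=-9.042
  bounce: vy ← 0.59·9.042 = 5.335
Arc 3: start y=0.000, vy=5.335 → t=1.067, apex=1.423, x_land=29.104, impact vy=-5.335
  bounce: vy ← 0.59·5.335 = 3.147
Arc 4: start y=0.000, vy=3.147 → t=0.629, apex=0.495, x_land=32.397, impact vy=-3.147
  bounce: vy ← 0.59·3.147 = 1.857
Arc 5: start y=0.000, vy=1.857 → t=0.371, apex=0.172, x_land=34.339, impact vy=-1.857
  bounce: vy ← 0.59·1.857 = 1.096
Arc 6: start y=0.000, vy=1.096 → t=0.219, apex=0.060, x_land=35.485, impact vy=-1.096
  bounce: vy ← 0.59·1.096 = 0.646
Arc 7: start y=0.000, vy=0.646 → t=0.129, apex=0.021, x_land=36.161, impact vy=-0.646
  bounce: vy ← 0.59·0.646 = 0.381

1 2.690 11.743 14.066
2 1.808 4.088 23.524
3 1.067 1.423 29.104
4 0.629 0.495 32.397
5 0.371 0.172 34.339
6 0.219 0.060 35.485
7 0.129 0.021 36.161
final: 36.161 0.381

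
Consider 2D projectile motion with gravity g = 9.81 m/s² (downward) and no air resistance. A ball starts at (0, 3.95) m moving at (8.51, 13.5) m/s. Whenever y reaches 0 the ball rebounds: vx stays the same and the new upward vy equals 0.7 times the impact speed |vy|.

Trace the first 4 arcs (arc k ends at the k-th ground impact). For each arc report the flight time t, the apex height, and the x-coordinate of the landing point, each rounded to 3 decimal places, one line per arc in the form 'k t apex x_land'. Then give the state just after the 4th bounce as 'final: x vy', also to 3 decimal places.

1 3.019 13.239 25.692
2 2.300 6.487 45.265
3 1.610 3.179 58.967
4 1.127 1.558 68.558
final: 68.558 3.870

Arc 1: start y=3.950, vy=13.500 → t=3.019, apex=13.239, x_land=25.692, impact vy=-16.117
  bounce: vy ← 0.7·16.117 = 11.282
Arc 2: start y=0.000, vy=11.282 → t=2.300, apex=6.487, x_land=45.265, impact vy=-11.282
  bounce: vy ← 0.7·11.282 = 7.897
Arc 3: start y=0.000, vy=7.897 → t=1.610, apex=3.179, x_land=58.967, impact vy=-7.897
  bounce: vy ← 0.7·7.897 = 5.528
Arc 4: start y=0.000, vy=5.528 → t=1.127, apex=1.558, x_land=68.558, impact vy=-5.528
  bounce: vy ← 0.7·5.528 = 3.870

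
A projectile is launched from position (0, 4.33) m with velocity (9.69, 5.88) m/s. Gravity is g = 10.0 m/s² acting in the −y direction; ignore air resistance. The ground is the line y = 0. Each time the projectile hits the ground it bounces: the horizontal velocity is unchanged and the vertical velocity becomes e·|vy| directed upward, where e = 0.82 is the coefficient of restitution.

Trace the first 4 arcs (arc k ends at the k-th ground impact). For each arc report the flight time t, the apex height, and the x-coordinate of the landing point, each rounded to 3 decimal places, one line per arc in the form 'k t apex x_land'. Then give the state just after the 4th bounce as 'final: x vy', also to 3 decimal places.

Arc 1: start y=4.330, vy=5.880 → t=1.689, apex=6.059, x_land=16.364, impact vy=-11.008
  bounce: vy ← 0.82·11.008 = 9.026
Arc 2: start y=0.000, vy=9.026 → t=1.805, apex=4.074, x_land=33.858, impact vy=-9.026
  bounce: vy ← 0.82·9.026 = 7.402
Arc 3: start y=0.000, vy=7.402 → t=1.480, apex=2.739, x_land=48.202, impact vy=-7.402
  bounce: vy ← 0.82·7.402 = 6.069
Arc 4: start y=0.000, vy=6.069 → t=1.214, apex=1.842, x_land=59.965, impact vy=-6.069
  bounce: vy ← 0.82·6.069 = 4.977

1 1.689 6.059 16.364
2 1.805 4.074 33.858
3 1.480 2.739 48.202
4 1.214 1.842 59.965
final: 59.965 4.977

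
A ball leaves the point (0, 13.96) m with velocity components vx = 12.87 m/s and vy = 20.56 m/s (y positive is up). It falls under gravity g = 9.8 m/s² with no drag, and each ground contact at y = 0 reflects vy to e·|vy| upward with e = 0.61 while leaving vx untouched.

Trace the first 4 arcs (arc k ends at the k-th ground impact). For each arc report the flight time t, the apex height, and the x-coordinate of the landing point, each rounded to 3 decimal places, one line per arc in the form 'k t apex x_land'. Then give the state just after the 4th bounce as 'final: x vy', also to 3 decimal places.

1 4.791 35.527 61.655
2 3.285 13.220 103.934
3 2.004 4.919 129.724
4 1.222 1.830 145.456
final: 145.456 3.654

Arc 1: start y=13.960, vy=20.560 → t=4.791, apex=35.527, x_land=61.655, impact vy=-26.388
  bounce: vy ← 0.61·26.388 = 16.097
Arc 2: start y=0.000, vy=16.097 → t=3.285, apex=13.220, x_land=103.934, impact vy=-16.097
  bounce: vy ← 0.61·16.097 = 9.819
Arc 3: start y=0.000, vy=9.819 → t=2.004, apex=4.919, x_land=129.724, impact vy=-9.819
  bounce: vy ← 0.61·9.819 = 5.990
Arc 4: start y=0.000, vy=5.990 → t=1.222, apex=1.830, x_land=145.456, impact vy=-5.990
  bounce: vy ← 0.61·5.990 = 3.654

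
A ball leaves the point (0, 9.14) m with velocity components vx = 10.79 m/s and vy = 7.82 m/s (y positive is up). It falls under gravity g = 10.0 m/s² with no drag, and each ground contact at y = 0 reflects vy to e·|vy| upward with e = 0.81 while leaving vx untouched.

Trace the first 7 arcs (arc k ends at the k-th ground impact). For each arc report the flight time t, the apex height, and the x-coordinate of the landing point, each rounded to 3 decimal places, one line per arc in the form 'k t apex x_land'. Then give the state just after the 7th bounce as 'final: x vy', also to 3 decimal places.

1 2.344 12.198 25.291
2 2.530 8.003 52.592
3 2.050 5.251 74.707
4 1.660 3.445 92.619
5 1.345 2.260 107.128
6 1.089 1.483 118.881
7 0.882 0.973 128.400
final: 128.400 3.573

Arc 1: start y=9.140, vy=7.820 → t=2.344, apex=12.198, x_land=25.291, impact vy=-15.619
  bounce: vy ← 0.81·15.619 = 12.651
Arc 2: start y=0.000, vy=12.651 → t=2.530, apex=8.003, x_land=52.592, impact vy=-12.651
  bounce: vy ← 0.81·12.651 = 10.248
Arc 3: start y=0.000, vy=10.248 → t=2.050, apex=5.251, x_land=74.707, impact vy=-10.248
  bounce: vy ← 0.81·10.248 = 8.301
Arc 4: start y=0.000, vy=8.301 → t=1.660, apex=3.445, x_land=92.619, impact vy=-8.301
  bounce: vy ← 0.81·8.301 = 6.723
Arc 5: start y=0.000, vy=6.723 → t=1.345, apex=2.260, x_land=107.128, impact vy=-6.723
  bounce: vy ← 0.81·6.723 = 5.446
Arc 6: start y=0.000, vy=5.446 → t=1.089, apex=1.483, x_land=118.881, impact vy=-5.446
  bounce: vy ← 0.81·5.446 = 4.411
Arc 7: start y=0.000, vy=4.411 → t=0.882, apex=0.973, x_land=128.400, impact vy=-4.411
  bounce: vy ← 0.81·4.411 = 3.573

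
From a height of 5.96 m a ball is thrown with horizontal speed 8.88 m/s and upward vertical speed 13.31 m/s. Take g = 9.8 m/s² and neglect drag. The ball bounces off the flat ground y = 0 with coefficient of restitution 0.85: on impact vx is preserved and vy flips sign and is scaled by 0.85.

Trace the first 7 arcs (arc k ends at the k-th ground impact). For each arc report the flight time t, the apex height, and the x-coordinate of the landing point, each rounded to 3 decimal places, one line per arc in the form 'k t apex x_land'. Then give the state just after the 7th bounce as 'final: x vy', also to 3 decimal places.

Arc 1: start y=5.960, vy=13.310 → t=3.108, apex=14.999, x_land=27.597, impact vy=-17.146
  bounce: vy ← 0.85·17.146 = 14.574
Arc 2: start y=0.000, vy=14.574 → t=2.974, apex=10.836, x_land=54.008, impact vy=-14.574
  bounce: vy ← 0.85·14.574 = 12.388
Arc 3: start y=0.000, vy=12.388 → t=2.528, apex=7.829, x_land=76.457, impact vy=-12.388
  bounce: vy ← 0.85·12.388 = 10.530
Arc 4: start y=0.000, vy=10.530 → t=2.149, apex=5.657, x_land=95.539, impact vy=-10.530
  bounce: vy ← 0.85·10.530 = 8.950
Arc 5: start y=0.000, vy=8.950 → t=1.827, apex=4.087, x_land=111.759, impact vy=-8.950
  bounce: vy ← 0.85·8.950 = 7.608
Arc 6: start y=0.000, vy=7.608 → t=1.553, apex=2.953, x_land=125.546, impact vy=-7.608
  bounce: vy ← 0.85·7.608 = 6.466
Arc 7: start y=0.000, vy=6.466 → t=1.320, apex=2.133, x_land=137.265, impact vy=-6.466
  bounce: vy ← 0.85·6.466 = 5.496

1 3.108 14.999 27.597
2 2.974 10.836 54.008
3 2.528 7.829 76.457
4 2.149 5.657 95.539
5 1.827 4.087 111.759
6 1.553 2.953 125.546
7 1.320 2.133 137.265
final: 137.265 5.496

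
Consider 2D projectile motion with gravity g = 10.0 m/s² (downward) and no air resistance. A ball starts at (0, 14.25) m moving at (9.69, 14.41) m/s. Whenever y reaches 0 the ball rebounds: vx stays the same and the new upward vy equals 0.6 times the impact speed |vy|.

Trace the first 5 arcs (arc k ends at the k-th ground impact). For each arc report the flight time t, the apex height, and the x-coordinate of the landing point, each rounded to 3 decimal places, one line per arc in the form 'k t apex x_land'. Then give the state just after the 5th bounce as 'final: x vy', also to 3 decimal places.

1 3.661 24.632 35.471
2 2.663 8.868 61.280
3 1.598 3.192 76.766
4 0.959 1.149 86.057
5 0.575 0.414 91.632
final: 91.632 1.726

Arc 1: start y=14.250, vy=14.410 → t=3.661, apex=24.632, x_land=35.471, impact vy=-22.196
  bounce: vy ← 0.6·22.196 = 13.317
Arc 2: start y=0.000, vy=13.317 → t=2.663, apex=8.868, x_land=61.280, impact vy=-13.317
  bounce: vy ← 0.6·13.317 = 7.990
Arc 3: start y=0.000, vy=7.990 → t=1.598, apex=3.192, x_land=76.766, impact vy=-7.990
  bounce: vy ← 0.6·7.990 = 4.794
Arc 4: start y=0.000, vy=4.794 → t=0.959, apex=1.149, x_land=86.057, impact vy=-4.794
  bounce: vy ← 0.6·4.794 = 2.877
Arc 5: start y=0.000, vy=2.877 → t=0.575, apex=0.414, x_land=91.632, impact vy=-2.877
  bounce: vy ← 0.6·2.877 = 1.726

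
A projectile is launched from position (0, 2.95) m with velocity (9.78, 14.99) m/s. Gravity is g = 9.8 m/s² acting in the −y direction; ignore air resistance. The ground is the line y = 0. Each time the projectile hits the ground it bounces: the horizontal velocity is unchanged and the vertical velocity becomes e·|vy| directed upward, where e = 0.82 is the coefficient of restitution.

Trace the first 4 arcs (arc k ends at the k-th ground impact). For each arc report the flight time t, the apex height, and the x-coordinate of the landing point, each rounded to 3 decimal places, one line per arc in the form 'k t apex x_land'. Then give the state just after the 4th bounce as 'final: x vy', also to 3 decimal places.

1 3.245 14.414 31.733
2 2.813 9.692 59.243
3 2.307 6.517 81.801
4 1.891 4.382 100.298
final: 100.298 7.599

Arc 1: start y=2.950, vy=14.990 → t=3.245, apex=14.414, x_land=31.733, impact vy=-16.808
  bounce: vy ← 0.82·16.808 = 13.783
Arc 2: start y=0.000, vy=13.783 → t=2.813, apex=9.692, x_land=59.243, impact vy=-13.783
  bounce: vy ← 0.82·13.783 = 11.302
Arc 3: start y=0.000, vy=11.302 → t=2.307, apex=6.517, x_land=81.801, impact vy=-11.302
  bounce: vy ← 0.82·11.302 = 9.268
Arc 4: start y=0.000, vy=9.268 → t=1.891, apex=4.382, x_land=100.298, impact vy=-9.268
  bounce: vy ← 0.82·9.268 = 7.599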